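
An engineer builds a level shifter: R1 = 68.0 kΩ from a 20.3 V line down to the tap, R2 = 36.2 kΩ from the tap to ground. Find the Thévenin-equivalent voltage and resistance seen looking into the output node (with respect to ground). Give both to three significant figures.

V_th = 7.05 V, R_th = 23.6 kΩ

V_th is the open-circuit tap voltage: 20.3 × 36.2/(68.0 + 36.2) = 7.05 V.
With the supply zeroed, R1 and R2 appear in parallel from the tap: R_th = R1‖R2 = (68.0 × 36.2)/104.2 = 23.6 kΩ.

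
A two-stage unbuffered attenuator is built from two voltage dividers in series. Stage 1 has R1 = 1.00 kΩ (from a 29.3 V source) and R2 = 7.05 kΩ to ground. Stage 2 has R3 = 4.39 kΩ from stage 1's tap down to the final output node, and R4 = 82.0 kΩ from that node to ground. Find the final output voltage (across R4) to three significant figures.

Stage 2 presents R3+R4 = 86.39 kΩ as a load on stage 1's tap.
Stage 1's lower leg becomes R2‖(R3+R4) = 6.518 kΩ, so V_mid = 29.3 × 6.518/7.518 = 25.40 V.
Stage 2 is itself unloaded: V_out = V_mid × R4/(R3+R4) = 25.40 × 82.0/86.39 = 24.1 V.

V_out ≈ 24.1 V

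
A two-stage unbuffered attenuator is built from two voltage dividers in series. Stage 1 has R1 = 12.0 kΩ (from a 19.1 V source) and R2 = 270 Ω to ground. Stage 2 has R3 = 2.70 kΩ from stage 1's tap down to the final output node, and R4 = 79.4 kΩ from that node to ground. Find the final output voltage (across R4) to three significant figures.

V_out ≈ 0.405 V

Stage 2 presents R3+R4 = 82100 Ω as a load on stage 1's tap.
Stage 1's lower leg becomes R2‖(R3+R4) = 269.1 Ω, so V_mid = 19.1 × 269.1/12270 = 0.4189 V.
Stage 2 is itself unloaded: V_out = V_mid × R4/(R3+R4) = 0.4189 × 79400/82100 = 0.405 V.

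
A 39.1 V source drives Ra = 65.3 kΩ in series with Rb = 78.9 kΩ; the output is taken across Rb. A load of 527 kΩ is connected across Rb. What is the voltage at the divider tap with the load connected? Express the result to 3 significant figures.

The load sits in parallel with Rb: Rb‖R_L = (78.9 × 527) / (78.9 + 527) = 68.63 kΩ.
V_out = 39.1 × 68.63 / (65.3 + 68.63) = 39.1 × 68.63/133.9 = 20.0 V.

V_out ≈ 20.0 V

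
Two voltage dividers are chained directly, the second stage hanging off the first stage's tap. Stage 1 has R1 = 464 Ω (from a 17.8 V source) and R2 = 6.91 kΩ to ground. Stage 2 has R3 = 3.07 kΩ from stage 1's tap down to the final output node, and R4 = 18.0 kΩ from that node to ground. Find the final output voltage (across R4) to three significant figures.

V_out ≈ 14.0 V

Stage 2 presents R3+R4 = 21070 Ω as a load on stage 1's tap.
Stage 1's lower leg becomes R2‖(R3+R4) = 5203 Ω, so V_mid = 17.8 × 5203/5667 = 16.34 V.
Stage 2 is itself unloaded: V_out = V_mid × R4/(R3+R4) = 16.34 × 18000/21070 = 14.0 V.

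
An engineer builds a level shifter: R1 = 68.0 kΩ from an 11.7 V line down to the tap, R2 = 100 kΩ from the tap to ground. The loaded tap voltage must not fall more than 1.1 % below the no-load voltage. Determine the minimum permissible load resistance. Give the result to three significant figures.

R_L(min) ≈ 3.64 MΩ

Output resistance R_th = R1‖R2 = (68.0 × 100)/168.0 = 40.48 kΩ.
The fractional drop is R_th/(R_th + R_L); requiring this ≤ 0.0110 gives R_L ≥ R_th(1/0.0110 − 1) = 40.48 × 89.91 = 3.64 MΩ.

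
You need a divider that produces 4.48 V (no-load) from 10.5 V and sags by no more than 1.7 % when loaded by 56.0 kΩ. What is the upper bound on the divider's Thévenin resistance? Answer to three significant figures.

Loading drop = R_th/(R_th + R_L) ≤ 0.0170, so R_th ≤ R_L · ε/(1−ε) = 56.0 kΩ × 0.0170/0.9830 = 968 Ω.

R_th ≤ 968 Ω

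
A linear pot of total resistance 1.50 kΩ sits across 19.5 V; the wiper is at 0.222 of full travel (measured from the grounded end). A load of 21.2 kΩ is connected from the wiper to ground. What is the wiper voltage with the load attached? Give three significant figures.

V ≈ 4.28 V

The wiper splits the pot into (1−α)R = 1167 Ω above and αR = 333.0 Ω below.
Lower section ‖ load = 327.9 Ω.
V_wiper = 19.5 × 327.9/(1167 + 327.9) = 4.28 V.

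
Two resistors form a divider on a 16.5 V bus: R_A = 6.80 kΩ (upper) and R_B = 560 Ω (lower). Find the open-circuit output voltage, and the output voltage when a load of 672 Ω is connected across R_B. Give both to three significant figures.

Open-circuit: V = 16.5 × 560/(6800 + 560) = 1.26 V.
With the load, R_B becomes R_B‖R_L = 305.5 Ω, so V = 16.5 × 305.5/7105 = 0.709 V.

Unloaded: 1.26 V; loaded: 0.709 V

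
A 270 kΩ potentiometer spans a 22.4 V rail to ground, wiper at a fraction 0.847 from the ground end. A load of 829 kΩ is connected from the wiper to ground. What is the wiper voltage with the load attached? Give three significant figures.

V ≈ 18.2 V

The wiper splits the pot into (1−α)R = 41.31 kΩ above and αR = 228.7 kΩ below.
Lower section ‖ load = 179.2 kΩ.
V_wiper = 22.4 × 179.2/(41.31 + 179.2) = 18.2 V.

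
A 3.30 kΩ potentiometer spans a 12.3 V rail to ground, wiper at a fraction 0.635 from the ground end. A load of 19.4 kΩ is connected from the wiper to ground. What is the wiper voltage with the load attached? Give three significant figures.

The wiper splits the pot into (1−α)R = 1.204 kΩ above and αR = 2.095 kΩ below.
Lower section ‖ load = 1.891 kΩ.
V_wiper = 12.3 × 1.891/(1.204 + 1.891) = 7.51 V.

V ≈ 7.51 V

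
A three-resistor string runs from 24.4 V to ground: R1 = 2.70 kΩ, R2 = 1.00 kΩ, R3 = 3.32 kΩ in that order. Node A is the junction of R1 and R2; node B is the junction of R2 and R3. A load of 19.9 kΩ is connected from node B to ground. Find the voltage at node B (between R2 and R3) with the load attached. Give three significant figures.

At node B, R3 is in parallel with the load: R3‖R_L = 2.845 kΩ.
Below node A the resistance is R2 + (R3‖R_L) = 3.845 kΩ, so V_A = 24.4 × 3.845/6.545 = 14.33 V.
Then V_B = V_A × (R3‖R_L)/(R2 + R3‖R_L) = 14.33 × 2.845/3.845 = 10.6 V.

V ≈ 10.6 V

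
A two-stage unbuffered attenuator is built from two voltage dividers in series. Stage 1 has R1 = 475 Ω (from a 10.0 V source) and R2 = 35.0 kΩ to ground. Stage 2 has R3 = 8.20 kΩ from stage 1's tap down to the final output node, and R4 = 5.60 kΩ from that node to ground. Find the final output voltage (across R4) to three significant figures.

V_out ≈ 3.87 V

Stage 2 presents R3+R4 = 13800 Ω as a load on stage 1's tap.
Stage 1's lower leg becomes R2‖(R3+R4) = 9898 Ω, so V_mid = 10.0 × 9898/10370 = 9.542 V.
Stage 2 is itself unloaded: V_out = V_mid × R4/(R3+R4) = 9.542 × 5600/13800 = 3.87 V.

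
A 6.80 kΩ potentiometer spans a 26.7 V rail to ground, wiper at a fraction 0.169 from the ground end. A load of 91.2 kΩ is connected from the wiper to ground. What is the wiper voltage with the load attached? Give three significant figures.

V ≈ 4.47 V

The wiper splits the pot into (1−α)R = 5.651 kΩ above and αR = 1.149 kΩ below.
Lower section ‖ load = 1.135 kΩ.
V_wiper = 26.7 × 1.135/(5.651 + 1.135) = 4.47 V.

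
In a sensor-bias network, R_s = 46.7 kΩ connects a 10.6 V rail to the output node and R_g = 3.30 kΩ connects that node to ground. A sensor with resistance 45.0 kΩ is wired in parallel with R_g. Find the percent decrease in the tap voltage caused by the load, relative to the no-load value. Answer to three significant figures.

6.41 %

The divider's output (Thévenin) resistance is R_s‖R_g = 3.082 kΩ.
Fractional drop under load = R_th/(R_th + R_L) = 3.082 / (3.082 + 45.0) = 0.06410.
So the output falls by 6.41 %.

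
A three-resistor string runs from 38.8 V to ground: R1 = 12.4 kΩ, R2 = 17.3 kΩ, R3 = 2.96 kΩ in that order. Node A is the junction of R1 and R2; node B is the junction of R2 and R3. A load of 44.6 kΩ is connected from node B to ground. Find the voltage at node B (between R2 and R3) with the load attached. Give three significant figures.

V ≈ 3.32 V

At node B, R3 is in parallel with the load: R3‖R_L = 2.776 kΩ.
Below node A the resistance is R2 + (R3‖R_L) = 20.08 kΩ, so V_A = 38.8 × 20.08/32.48 = 23.99 V.
Then V_B = V_A × (R3‖R_L)/(R2 + R3‖R_L) = 23.99 × 2.776/20.08 = 3.32 V.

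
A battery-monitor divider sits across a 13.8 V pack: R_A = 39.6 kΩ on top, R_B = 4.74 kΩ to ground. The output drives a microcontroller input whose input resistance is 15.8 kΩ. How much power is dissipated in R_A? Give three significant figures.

Total resistance from the source is R_A + (R_B‖R_L) = 43.25 kΩ, so I = 13.8/43.25 kΩ = 0.3191 mA.
P = I²·R_A = (0.3191 mA)² × 39.6 kΩ = 4.03 mW.

P ≈ 4.03 mW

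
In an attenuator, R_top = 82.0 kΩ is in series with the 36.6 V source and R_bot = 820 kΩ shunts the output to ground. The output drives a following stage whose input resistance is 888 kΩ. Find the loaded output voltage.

The load sits in parallel with R_bot: R_bot‖R_L = (820 × 888) / (820 + 888) = 426.3 kΩ.
V_out = 36.6 × 426.3 / (82.0 + 426.3) = 36.6 × 426.3/508.3 = 30.7 V.

V_out ≈ 30.7 V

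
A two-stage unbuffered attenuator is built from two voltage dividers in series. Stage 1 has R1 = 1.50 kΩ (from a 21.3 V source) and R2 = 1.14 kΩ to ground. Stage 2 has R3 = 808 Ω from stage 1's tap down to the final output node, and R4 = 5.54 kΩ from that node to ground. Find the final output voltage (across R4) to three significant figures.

Stage 2 presents R3+R4 = 6348 Ω as a load on stage 1's tap.
Stage 1's lower leg becomes R2‖(R3+R4) = 966.4 Ω, so V_mid = 21.3 × 966.4/2466 = 8.346 V.
Stage 2 is itself unloaded: V_out = V_mid × R4/(R3+R4) = 8.346 × 5540/6348 = 7.28 V.

V_out ≈ 7.28 V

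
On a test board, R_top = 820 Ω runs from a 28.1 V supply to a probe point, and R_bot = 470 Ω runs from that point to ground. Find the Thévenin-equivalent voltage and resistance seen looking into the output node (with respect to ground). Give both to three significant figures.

V_th is the open-circuit tap voltage: 28.1 × 470/(820 + 470) = 10.2 V.
With the supply zeroed, R_top and R_bot appear in parallel from the tap: R_th = R_top‖R_bot = (820 × 470)/1290 = 299 Ω.

V_th = 10.2 V, R_th = 299 Ω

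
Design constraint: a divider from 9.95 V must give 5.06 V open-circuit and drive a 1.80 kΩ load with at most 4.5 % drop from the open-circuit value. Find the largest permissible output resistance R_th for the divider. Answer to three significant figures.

R_th ≤ 84.8 Ω

Loading drop = R_th/(R_th + R_L) ≤ 0.0450, so R_th ≤ R_L · ε/(1−ε) = 1.80 kΩ × 0.0450/0.9550 = 84.8 Ω.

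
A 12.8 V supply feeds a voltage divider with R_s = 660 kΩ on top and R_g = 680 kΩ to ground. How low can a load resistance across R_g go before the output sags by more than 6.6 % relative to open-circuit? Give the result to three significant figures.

Output resistance R_th = R_s‖R_g = (660 × 680)/1340 = 334.9 kΩ.
The fractional drop is R_th/(R_th + R_L); requiring this ≤ 0.0660 gives R_L ≥ R_th(1/0.0660 − 1) = 334.9 × 14.15 = 4.74 MΩ.

R_L(min) ≈ 4.74 MΩ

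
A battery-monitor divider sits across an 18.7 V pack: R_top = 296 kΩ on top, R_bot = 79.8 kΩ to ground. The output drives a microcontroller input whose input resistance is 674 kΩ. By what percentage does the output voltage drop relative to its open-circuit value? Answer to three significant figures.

The divider's output (Thévenin) resistance is R_top‖R_bot = 62.85 kΩ.
Fractional drop under load = R_th/(R_th + R_L) = 62.85 / (62.85 + 674) = 0.08530.
So the output falls by 8.53 %.

8.53 %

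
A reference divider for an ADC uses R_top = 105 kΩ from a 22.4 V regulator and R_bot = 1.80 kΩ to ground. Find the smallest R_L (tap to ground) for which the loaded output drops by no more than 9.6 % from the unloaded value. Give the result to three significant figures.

R_L(min) ≈ 16.7 kΩ

Output resistance R_th = R_top‖R_bot = (105 × 1.80)/106.8 = 1.770 kΩ.
The fractional drop is R_th/(R_th + R_L); requiring this ≤ 0.0960 gives R_L ≥ R_th(1/0.0960 − 1) = 1.770 × 9.417 = 16.7 kΩ.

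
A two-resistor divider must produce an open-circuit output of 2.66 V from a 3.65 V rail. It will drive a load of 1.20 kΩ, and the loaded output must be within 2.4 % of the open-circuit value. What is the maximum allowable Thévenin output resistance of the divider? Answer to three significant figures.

Loading drop = R_th/(R_th + R_L) ≤ 0.0240, so R_th ≤ R_L · ε/(1−ε) = 1.20 kΩ × 0.0240/0.9760 = 29.5 Ω.
(Any R1, R2 with R2/(R1+R2) = 0.729 and R1‖R2 ≤ 29.5 Ω will meet the spec.)

R_th ≤ 29.5 Ω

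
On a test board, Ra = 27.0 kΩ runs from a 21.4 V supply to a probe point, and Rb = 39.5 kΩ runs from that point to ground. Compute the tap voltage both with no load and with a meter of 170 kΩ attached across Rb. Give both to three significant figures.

Open-circuit: V = 21.4 × 39.5/(27.0 + 39.5) = 12.7 V.
With the load, Rb becomes Rb‖R_L = 32.05 kΩ, so V = 21.4 × 32.05/59.05 = 11.6 V.

Unloaded: 12.7 V; loaded: 11.6 V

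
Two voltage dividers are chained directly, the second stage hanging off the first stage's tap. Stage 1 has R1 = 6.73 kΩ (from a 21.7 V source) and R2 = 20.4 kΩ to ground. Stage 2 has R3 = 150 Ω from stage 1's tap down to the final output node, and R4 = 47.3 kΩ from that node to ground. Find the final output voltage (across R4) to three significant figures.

Stage 2 presents R3+R4 = 47450 Ω as a load on stage 1's tap.
Stage 1's lower leg becomes R2‖(R3+R4) = 14270 Ω, so V_mid = 21.7 × 14270/21000 = 14.74 V.
Stage 2 is itself unloaded: V_out = V_mid × R4/(R3+R4) = 14.74 × 47300/47450 = 14.7 V.

V_out ≈ 14.7 V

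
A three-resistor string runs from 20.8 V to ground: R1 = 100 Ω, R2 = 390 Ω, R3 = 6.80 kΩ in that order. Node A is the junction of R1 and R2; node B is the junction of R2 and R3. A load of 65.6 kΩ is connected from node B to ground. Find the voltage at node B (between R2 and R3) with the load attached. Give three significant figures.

At node B, R3 is in parallel with the load: R3‖R_L = 6161 Ω.
Below node A the resistance is R2 + (R3‖R_L) = 6551 Ω, so V_A = 20.8 × 6551/6651 = 20.49 V.
Then V_B = V_A × (R3‖R_L)/(R2 + R3‖R_L) = 20.49 × 6161/6551 = 19.3 V.

V ≈ 19.3 V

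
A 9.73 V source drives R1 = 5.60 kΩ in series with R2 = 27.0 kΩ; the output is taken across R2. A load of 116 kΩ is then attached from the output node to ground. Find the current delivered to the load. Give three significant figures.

R2‖R_L = 21.90 kΩ; V_out = 9.73 × 21.90/27.50 = 7.749 V.
I_L = V_out / R_L = 7.749 / 116 kΩ = 0.0668 mA.

I_L ≈ 0.0668 mA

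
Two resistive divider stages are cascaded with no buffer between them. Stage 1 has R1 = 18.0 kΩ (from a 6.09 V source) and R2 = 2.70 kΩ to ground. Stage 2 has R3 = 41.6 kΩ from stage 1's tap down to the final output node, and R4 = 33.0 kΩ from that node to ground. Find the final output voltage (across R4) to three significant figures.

V_out ≈ 0.341 V

Stage 2 presents R3+R4 = 74.60 kΩ as a load on stage 1's tap.
Stage 1's lower leg becomes R2‖(R3+R4) = 2.606 kΩ, so V_mid = 6.09 × 2.606/20.61 = 0.7701 V.
Stage 2 is itself unloaded: V_out = V_mid × R4/(R3+R4) = 0.7701 × 33.0/74.60 = 0.341 V.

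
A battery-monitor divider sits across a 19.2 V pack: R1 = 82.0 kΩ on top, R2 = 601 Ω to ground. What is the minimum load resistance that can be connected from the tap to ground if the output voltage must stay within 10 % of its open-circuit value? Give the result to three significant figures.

Output resistance R_th = R1‖R2 = (82000 × 601)/82600 = 596.6 Ω.
The fractional drop is R_th/(R_th + R_L); requiring this ≤ 0.100 gives R_L ≥ R_th(1/0.100 − 1) = 596.6 × 9.000 = 5.37 kΩ.

R_L(min) ≈ 5.37 kΩ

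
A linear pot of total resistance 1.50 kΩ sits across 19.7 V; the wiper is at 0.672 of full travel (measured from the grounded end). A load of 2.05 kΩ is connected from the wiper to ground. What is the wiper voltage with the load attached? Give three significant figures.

The wiper splits the pot into (1−α)R = 492.0 Ω above and αR = 1008 Ω below.
Lower section ‖ load = 675.7 Ω.
V_wiper = 19.7 × 675.7/(492.0 + 675.7) = 11.4 V.

V ≈ 11.4 V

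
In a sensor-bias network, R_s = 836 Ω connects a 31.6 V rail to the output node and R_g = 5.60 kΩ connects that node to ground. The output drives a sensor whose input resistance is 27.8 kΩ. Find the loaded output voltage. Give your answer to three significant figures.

V_out ≈ 26.8 V

The load sits in parallel with R_g: R_g‖R_L = (5600 × 27800) / (5600 + 27800) = 4661 Ω.
V_out = 31.6 × 4661 / (836 + 4661) = 31.6 × 4661/5497 = 26.8 V.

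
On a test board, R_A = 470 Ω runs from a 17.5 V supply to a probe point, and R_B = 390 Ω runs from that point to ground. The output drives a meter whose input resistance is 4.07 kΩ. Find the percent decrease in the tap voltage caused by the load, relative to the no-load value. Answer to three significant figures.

4.98 %

The divider's output (Thévenin) resistance is R_A‖R_B = 213.1 Ω.
Fractional drop under load = R_th/(R_th + R_L) = 213.1 / (213.1 + 4070) = 0.04976.
So the output falls by 4.98 %.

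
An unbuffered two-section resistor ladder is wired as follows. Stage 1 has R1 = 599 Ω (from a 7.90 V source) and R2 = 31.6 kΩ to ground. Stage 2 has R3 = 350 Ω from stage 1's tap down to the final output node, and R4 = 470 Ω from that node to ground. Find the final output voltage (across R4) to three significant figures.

V_out ≈ 2.59 V

Stage 2 presents R3+R4 = 820.0 Ω as a load on stage 1's tap.
Stage 1's lower leg becomes R2‖(R3+R4) = 799.3 Ω, so V_mid = 7.90 × 799.3/1398 = 4.516 V.
Stage 2 is itself unloaded: V_out = V_mid × R4/(R3+R4) = 4.516 × 470/820.0 = 2.59 V.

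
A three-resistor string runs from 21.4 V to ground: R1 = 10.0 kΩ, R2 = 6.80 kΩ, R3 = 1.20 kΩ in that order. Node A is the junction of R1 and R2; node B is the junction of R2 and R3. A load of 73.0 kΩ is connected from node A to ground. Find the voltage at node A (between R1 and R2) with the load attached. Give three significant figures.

V ≈ 8.97 V

Below node A the series string R2+R3 = 8.000 kΩ sits in parallel with the 73.0 kΩ load: 7.210 kΩ.
V_A = 21.4 × 7.210/(10.0 + 7.210) = 8.97 V.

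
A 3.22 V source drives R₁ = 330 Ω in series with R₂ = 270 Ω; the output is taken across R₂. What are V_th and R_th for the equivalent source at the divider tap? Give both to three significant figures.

V_th is the open-circuit tap voltage: 3.22 × 270/(330 + 270) = 1.45 V.
With the supply zeroed, R₁ and R₂ appear in parallel from the tap: R_th = R₁‖R₂ = (330 × 270)/600.0 = 148 Ω.

V_th = 1.45 V, R_th = 148 Ω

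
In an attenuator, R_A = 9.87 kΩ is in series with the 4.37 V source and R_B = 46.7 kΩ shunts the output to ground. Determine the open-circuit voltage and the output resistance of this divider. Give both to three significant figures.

V_th is the open-circuit tap voltage: 4.37 × 46.7/(9.87 + 46.7) = 3.61 V.
With the supply zeroed, R_A and R_B appear in parallel from the tap: R_th = R_A‖R_B = (9.87 × 46.7)/56.57 = 8.15 kΩ.

V_th = 3.61 V, R_th = 8.15 kΩ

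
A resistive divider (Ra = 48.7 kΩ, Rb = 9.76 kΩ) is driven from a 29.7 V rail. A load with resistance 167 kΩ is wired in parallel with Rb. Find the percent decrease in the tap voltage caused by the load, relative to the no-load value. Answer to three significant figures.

The divider's output (Thévenin) resistance is Ra‖Rb = 8.131 kΩ.
Fractional drop under load = R_th/(R_th + R_L) = 8.131 / (8.131 + 167) = 0.04643.
So the output falls by 4.64 %.

4.64 %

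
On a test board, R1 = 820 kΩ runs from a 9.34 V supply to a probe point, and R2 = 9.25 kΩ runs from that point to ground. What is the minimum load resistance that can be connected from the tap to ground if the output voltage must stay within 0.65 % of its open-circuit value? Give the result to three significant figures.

Output resistance R_th = R1‖R2 = (820 × 9.25)/829.2 = 9.147 kΩ.
The fractional drop is R_th/(R_th + R_L); requiring this ≤ 0.00650 gives R_L ≥ R_th(1/0.00650 − 1) = 9.147 × 152.8 = 1.40 MΩ.

R_L(min) ≈ 1.40 MΩ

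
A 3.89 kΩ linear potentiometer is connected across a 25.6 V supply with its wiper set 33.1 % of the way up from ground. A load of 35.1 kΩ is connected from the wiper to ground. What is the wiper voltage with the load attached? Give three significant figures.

The wiper splits the pot into (1−α)R = 2.602 kΩ above and αR = 1.288 kΩ below.
Lower section ‖ load = 1.242 kΩ.
V_wiper = 25.6 × 1.242/(2.602 + 1.242) = 8.27 V.

V ≈ 8.27 V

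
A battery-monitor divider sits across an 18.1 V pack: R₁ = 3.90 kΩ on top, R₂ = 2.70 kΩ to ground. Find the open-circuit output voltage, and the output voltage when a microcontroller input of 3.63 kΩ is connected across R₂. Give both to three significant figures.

Open-circuit: V = 18.1 × 2.70/(3.90 + 2.70) = 7.40 V.
With the load, R₂ becomes R₂‖R_L = 1.548 kΩ, so V = 18.1 × 1.548/5.448 = 5.14 V.

Unloaded: 7.40 V; loaded: 5.14 V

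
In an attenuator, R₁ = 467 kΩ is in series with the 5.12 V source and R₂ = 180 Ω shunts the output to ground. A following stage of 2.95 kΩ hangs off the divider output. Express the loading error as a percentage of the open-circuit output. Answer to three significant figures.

5.75 %

The divider's output (Thévenin) resistance is R₁‖R₂ = 179.9 Ω.
Fractional drop under load = R_th/(R_th + R_L) = 179.9 / (179.9 + 2950) = 0.05749.
So the output falls by 5.75 %.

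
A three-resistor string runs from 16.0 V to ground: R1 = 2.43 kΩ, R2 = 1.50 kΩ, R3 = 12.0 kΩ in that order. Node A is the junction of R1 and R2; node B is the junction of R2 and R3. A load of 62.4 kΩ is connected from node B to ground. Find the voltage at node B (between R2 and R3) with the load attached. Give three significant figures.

At node B, R3 is in parallel with the load: R3‖R_L = 10.06 kΩ.
Below node A the resistance is R2 + (R3‖R_L) = 11.56 kΩ, so V_A = 16.0 × 11.56/13.99 = 13.22 V.
Then V_B = V_A × (R3‖R_L)/(R2 + R3‖R_L) = 13.22 × 10.06/11.56 = 11.5 V.

V ≈ 11.5 V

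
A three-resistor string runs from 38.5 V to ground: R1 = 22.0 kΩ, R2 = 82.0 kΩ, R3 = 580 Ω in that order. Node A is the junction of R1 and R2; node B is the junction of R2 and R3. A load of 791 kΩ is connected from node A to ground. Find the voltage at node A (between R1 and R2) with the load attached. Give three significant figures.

Below node A the series string R2+R3 = 82580 Ω sits in parallel with the 791000 Ω load: 74770 Ω.
V_A = 38.5 × 74770/(22000 + 74770) = 29.7 V.

V ≈ 29.7 V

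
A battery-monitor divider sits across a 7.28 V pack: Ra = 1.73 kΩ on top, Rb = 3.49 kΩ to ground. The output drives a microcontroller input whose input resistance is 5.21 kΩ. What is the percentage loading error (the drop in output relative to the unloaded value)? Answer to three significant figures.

Unloaded V = 7.28 × 3.49/5.220 = 4.867 V.
Loaded: Rb‖R_L = 2.090 kΩ, giving V = 7.28 × 2.090/3.820 = 3.983 V.
Drop = (4.867 − 3.983) / 4.867 = 18.2 %.

18.2 %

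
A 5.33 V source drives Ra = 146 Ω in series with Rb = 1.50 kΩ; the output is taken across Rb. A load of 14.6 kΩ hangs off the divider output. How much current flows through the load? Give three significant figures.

Rb‖R_L = 1360 Ω; V_out = 5.33 × 1360/1506 = 4.813 V.
I_L = V_out / R_L = 4.813 / 14.6 kΩ = 0.330 mA.

I_L ≈ 0.330 mA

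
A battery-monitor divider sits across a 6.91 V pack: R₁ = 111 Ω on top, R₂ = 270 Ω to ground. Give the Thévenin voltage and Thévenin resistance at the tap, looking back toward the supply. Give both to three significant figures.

V_th = 4.90 V, R_th = 78.7 Ω

V_th is the open-circuit tap voltage: 6.91 × 270/(111 + 270) = 4.90 V.
With the supply zeroed, R₁ and R₂ appear in parallel from the tap: R_th = R₁‖R₂ = (111 × 270)/381.0 = 78.7 Ω.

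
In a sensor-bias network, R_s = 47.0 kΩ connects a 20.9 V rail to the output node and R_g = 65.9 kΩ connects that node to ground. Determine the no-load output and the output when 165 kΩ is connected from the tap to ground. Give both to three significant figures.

Open-circuit: V = 20.9 × 65.9/(47.0 + 65.9) = 12.2 V.
With the load, R_g becomes R_g‖R_L = 47.09 kΩ, so V = 20.9 × 47.09/94.09 = 10.5 V.

Unloaded: 12.2 V; loaded: 10.5 V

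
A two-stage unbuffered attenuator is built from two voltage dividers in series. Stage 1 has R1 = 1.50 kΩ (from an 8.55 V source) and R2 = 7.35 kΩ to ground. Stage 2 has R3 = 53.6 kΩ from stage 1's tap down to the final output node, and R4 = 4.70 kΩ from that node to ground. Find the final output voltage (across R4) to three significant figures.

Stage 2 presents R3+R4 = 58.30 kΩ as a load on stage 1's tap.
Stage 1's lower leg becomes R2‖(R3+R4) = 6.527 kΩ, so V_mid = 8.55 × 6.527/8.027 = 6.952 V.
Stage 2 is itself unloaded: V_out = V_mid × R4/(R3+R4) = 6.952 × 4.70/58.30 = 0.560 V.

V_out ≈ 0.560 V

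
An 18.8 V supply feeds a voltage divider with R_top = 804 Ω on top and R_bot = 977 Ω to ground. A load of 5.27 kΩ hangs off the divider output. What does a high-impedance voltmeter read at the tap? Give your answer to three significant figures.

V_out ≈ 9.52 V

The load sits in parallel with R_bot: R_bot‖R_L = (977 × 5270) / (977 + 5270) = 824.2 Ω.
V_out = 18.8 × 824.2 / (804 + 824.2) = 18.8 × 824.2/1628 = 9.52 V.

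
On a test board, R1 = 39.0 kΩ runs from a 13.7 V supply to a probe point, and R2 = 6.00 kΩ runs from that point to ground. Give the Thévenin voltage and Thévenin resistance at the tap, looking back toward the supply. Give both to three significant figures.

V_th = 1.83 V, R_th = 5.20 kΩ

V_th is the open-circuit tap voltage: 13.7 × 6.00/(39.0 + 6.00) = 1.83 V.
With the supply zeroed, R1 and R2 appear in parallel from the tap: R_th = R1‖R2 = (39.0 × 6.00)/45.00 = 5.20 kΩ.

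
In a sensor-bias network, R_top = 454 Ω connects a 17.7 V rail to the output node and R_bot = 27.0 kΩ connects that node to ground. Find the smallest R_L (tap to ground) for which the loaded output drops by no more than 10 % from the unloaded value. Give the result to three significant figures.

Output resistance R_th = R_top‖R_bot = (454 × 27000)/27450 = 446.5 Ω.
The fractional drop is R_th/(R_th + R_L); requiring this ≤ 0.100 gives R_L ≥ R_th(1/0.100 − 1) = 446.5 × 9.000 = 4.02 kΩ.

R_L(min) ≈ 4.02 kΩ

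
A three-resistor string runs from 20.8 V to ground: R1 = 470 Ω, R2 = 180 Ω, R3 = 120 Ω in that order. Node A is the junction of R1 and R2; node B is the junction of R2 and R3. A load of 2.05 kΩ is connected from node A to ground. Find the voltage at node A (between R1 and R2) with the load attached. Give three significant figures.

Below node A the series string R2+R3 = 300.0 Ω sits in parallel with the 2050 Ω load: 261.7 Ω.
V_A = 20.8 × 261.7/(470 + 261.7) = 7.44 V.

V ≈ 7.44 V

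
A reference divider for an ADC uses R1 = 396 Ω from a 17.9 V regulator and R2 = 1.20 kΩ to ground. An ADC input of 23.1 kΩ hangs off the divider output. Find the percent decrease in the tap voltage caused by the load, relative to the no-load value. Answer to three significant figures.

The divider's output (Thévenin) resistance is R1‖R2 = 297.7 Ω.
Fractional drop under load = R_th/(R_th + R_L) = 297.7 / (297.7 + 23100) = 0.01273.
So the output falls by 1.27 %.

1.27 %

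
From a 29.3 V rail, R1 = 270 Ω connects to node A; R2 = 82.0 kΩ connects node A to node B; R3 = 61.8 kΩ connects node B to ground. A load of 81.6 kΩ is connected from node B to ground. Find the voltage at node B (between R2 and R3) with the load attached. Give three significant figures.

At node B, R3 is in parallel with the load: R3‖R_L = 35170 Ω.
Below node A the resistance is R2 + (R3‖R_L) = 117200 Ω, so V_A = 29.3 × 117200/117400 = 29.23 V.
Then V_B = V_A × (R3‖R_L)/(R2 + R3‖R_L) = 29.23 × 35170/117200 = 8.77 V.

V ≈ 8.77 V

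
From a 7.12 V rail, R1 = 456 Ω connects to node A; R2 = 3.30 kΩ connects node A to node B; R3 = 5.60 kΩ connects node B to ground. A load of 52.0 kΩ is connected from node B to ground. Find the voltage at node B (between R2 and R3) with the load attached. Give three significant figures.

V ≈ 4.09 V

At node B, R3 is in parallel with the load: R3‖R_L = 5056 Ω.
Below node A the resistance is R2 + (R3‖R_L) = 8356 Ω, so V_A = 7.12 × 8356/8812 = 6.752 V.
Then V_B = V_A × (R3‖R_L)/(R2 + R3‖R_L) = 6.752 × 5056/8356 = 4.09 V.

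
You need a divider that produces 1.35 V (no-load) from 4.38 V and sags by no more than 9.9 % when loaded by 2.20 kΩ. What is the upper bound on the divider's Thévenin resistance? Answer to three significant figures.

R_th ≤ 242 Ω

Loading drop = R_th/(R_th + R_L) ≤ 0.0990, so R_th ≤ R_L · ε/(1−ε) = 2.20 kΩ × 0.0990/0.9010 = 242 Ω.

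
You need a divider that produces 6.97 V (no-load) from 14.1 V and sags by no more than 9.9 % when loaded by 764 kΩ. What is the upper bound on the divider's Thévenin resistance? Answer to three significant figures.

R_th ≤ 83.9 kΩ

Loading drop = R_th/(R_th + R_L) ≤ 0.0990, so R_th ≤ R_L · ε/(1−ε) = 764 kΩ × 0.0990/0.9010 = 83.9 kΩ.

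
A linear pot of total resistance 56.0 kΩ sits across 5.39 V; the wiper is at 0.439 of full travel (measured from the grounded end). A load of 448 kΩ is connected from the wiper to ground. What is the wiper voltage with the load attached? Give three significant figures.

V ≈ 2.30 V

The wiper splits the pot into (1−α)R = 31.42 kΩ above and αR = 24.58 kΩ below.
Lower section ‖ load = 23.31 kΩ.
V_wiper = 5.39 × 23.31/(31.42 + 23.31) = 2.30 V.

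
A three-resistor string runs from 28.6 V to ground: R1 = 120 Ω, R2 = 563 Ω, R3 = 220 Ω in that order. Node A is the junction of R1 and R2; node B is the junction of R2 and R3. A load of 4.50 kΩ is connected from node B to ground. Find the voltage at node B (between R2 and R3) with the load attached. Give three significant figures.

V ≈ 6.72 V

At node B, R3 is in parallel with the load: R3‖R_L = 209.7 Ω.
Below node A the resistance is R2 + (R3‖R_L) = 772.7 Ω, so V_A = 28.6 × 772.7/892.7 = 24.76 V.
Then V_B = V_A × (R3‖R_L)/(R2 + R3‖R_L) = 24.76 × 209.7/772.7 = 6.72 V.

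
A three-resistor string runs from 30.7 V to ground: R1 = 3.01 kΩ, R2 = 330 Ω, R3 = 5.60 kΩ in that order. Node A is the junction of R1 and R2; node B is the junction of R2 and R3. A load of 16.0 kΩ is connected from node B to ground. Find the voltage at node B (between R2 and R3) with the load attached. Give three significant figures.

V ≈ 17.0 V

At node B, R3 is in parallel with the load: R3‖R_L = 4148 Ω.
Below node A the resistance is R2 + (R3‖R_L) = 4478 Ω, so V_A = 30.7 × 4478/7488 = 18.36 V.
Then V_B = V_A × (R3‖R_L)/(R2 + R3‖R_L) = 18.36 × 4148/4478 = 17.0 V.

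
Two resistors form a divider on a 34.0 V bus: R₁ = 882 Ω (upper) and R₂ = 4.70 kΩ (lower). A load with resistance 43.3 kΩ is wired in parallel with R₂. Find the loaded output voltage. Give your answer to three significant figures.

V_out ≈ 28.1 V

The load sits in parallel with R₂: R₂‖R_L = (4700 × 43300) / (4700 + 43300) = 4240 Ω.
V_out = 34.0 × 4240 / (882 + 4240) = 34.0 × 4240/5122 = 28.1 V.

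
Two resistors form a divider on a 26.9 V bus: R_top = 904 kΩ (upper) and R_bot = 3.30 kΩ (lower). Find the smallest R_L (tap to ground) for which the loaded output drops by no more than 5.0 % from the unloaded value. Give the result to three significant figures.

Output resistance R_th = R_top‖R_bot = (904 × 3.30)/907.3 = 3.288 kΩ.
The fractional drop is R_th/(R_th + R_L); requiring this ≤ 0.0500 gives R_L ≥ R_th(1/0.0500 − 1) = 3.288 × 19.00 = 62.5 kΩ.

R_L(min) ≈ 62.5 kΩ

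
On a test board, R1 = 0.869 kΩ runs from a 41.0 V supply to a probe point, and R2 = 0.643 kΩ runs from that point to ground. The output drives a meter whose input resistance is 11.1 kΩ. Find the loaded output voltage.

The load sits in parallel with R2: R2‖R_L = (643 × 11100) / (643 + 11100) = 607.8 Ω.
V_out = 41.0 × 607.8 / (869 + 607.8) = 41.0 × 607.8/1477 = 16.9 V.
(Unloaded it would have been 17.4 V.)

V_out ≈ 16.9 V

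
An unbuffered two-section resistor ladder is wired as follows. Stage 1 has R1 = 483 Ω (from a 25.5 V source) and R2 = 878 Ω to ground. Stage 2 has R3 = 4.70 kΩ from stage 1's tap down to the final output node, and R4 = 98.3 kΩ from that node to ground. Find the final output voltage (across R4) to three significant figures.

V_out ≈ 15.7 V

Stage 2 presents R3+R4 = 103000 Ω as a load on stage 1's tap.
Stage 1's lower leg becomes R2‖(R3+R4) = 870.6 Ω, so V_mid = 25.5 × 870.6/1354 = 16.40 V.
Stage 2 is itself unloaded: V_out = V_mid × R4/(R3+R4) = 16.40 × 98300/103000 = 15.7 V.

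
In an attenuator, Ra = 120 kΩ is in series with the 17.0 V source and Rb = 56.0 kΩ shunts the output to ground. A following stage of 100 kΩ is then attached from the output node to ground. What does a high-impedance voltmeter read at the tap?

The load sits in parallel with Rb: Rb‖R_L = (56.0 × 100) / (56.0 + 100) = 35.90 kΩ.
V_out = 17.0 × 35.90 / (120 + 35.90) = 17.0 × 35.90/155.9 = 3.91 V.

V_out ≈ 3.91 V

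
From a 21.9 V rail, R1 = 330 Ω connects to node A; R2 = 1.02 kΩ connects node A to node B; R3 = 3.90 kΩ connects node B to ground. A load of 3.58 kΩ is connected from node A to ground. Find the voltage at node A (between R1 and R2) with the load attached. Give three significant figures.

Below node A the series string R2+R3 = 4920 Ω sits in parallel with the 3580 Ω load: 2072 Ω.
V_A = 21.9 × 2072/(330 + 2072) = 18.9 V.

V ≈ 18.9 V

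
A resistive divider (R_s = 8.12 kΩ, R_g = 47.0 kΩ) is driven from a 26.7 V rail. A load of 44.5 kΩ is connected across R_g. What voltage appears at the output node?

V_out ≈ 19.7 V

The load sits in parallel with R_g: R_g‖R_L = (47.0 × 44.5) / (47.0 + 44.5) = 22.86 kΩ.
V_out = 26.7 × 22.86 / (8.12 + 22.86) = 26.7 × 22.86/30.98 = 19.7 V.
(Unloaded it would have been 22.8 V.)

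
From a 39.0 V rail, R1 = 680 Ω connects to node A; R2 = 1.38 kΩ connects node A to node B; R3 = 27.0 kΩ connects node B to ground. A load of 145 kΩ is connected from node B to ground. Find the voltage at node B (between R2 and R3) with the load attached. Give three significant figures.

At node B, R3 is in parallel with the load: R3‖R_L = 22760 Ω.
Below node A the resistance is R2 + (R3‖R_L) = 24140 Ω, so V_A = 39.0 × 24140/24820 = 37.93 V.
Then V_B = V_A × (R3‖R_L)/(R2 + R3‖R_L) = 37.93 × 22760/24140 = 35.8 V.

V ≈ 35.8 V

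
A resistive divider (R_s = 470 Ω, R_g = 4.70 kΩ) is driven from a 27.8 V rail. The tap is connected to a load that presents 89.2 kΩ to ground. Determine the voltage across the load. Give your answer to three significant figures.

V_out ≈ 25.2 V

The load sits in parallel with R_g: R_g‖R_L = (4700 × 89200) / (4700 + 89200) = 4465 Ω.
V_out = 27.8 × 4465 / (470 + 4465) = 27.8 × 4465/4935 = 25.2 V.
(Unloaded it would have been 25.3 V.)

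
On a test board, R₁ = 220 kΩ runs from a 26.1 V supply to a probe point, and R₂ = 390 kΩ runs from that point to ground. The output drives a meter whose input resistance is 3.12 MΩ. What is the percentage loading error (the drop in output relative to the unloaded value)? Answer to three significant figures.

The divider's output (Thévenin) resistance is R₁‖R₂ = 140.7 kΩ.
Fractional drop under load = R_th/(R_th + R_L) = 140.7 / (140.7 + 3120) = 0.04314.
So the output falls by 4.31 %.

4.31 %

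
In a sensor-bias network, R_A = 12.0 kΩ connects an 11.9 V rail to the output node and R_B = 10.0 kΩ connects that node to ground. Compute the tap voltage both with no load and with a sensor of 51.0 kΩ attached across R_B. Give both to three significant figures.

Open-circuit: V = 11.9 × 10.0/(12.0 + 10.0) = 5.41 V.
With the load, R_B becomes R_B‖R_L = 8.361 kΩ, so V = 11.9 × 8.361/20.36 = 4.89 V.

Unloaded: 5.41 V; loaded: 4.89 V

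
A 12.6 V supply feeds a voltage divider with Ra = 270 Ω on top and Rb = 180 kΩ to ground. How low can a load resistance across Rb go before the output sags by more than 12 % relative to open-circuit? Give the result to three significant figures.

Output resistance R_th = Ra‖Rb = (270 × 180000)/180300 = 269.6 Ω.
The fractional drop is R_th/(R_th + R_L); requiring this ≤ 0.120 gives R_L ≥ R_th(1/0.120 − 1) = 269.6 × 7.333 = 1.98 kΩ.

R_L(min) ≈ 1.98 kΩ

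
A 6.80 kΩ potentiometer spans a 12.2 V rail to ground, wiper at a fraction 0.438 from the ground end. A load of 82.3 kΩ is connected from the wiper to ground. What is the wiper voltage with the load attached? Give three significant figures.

The wiper splits the pot into (1−α)R = 3.822 kΩ above and αR = 2.978 kΩ below.
Lower section ‖ load = 2.874 kΩ.
V_wiper = 12.2 × 2.874/(3.822 + 2.874) = 5.24 V.

V ≈ 5.24 V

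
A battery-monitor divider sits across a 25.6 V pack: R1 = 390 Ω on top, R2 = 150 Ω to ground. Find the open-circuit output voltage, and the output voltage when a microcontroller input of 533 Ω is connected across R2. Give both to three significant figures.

Unloaded: 7.11 V; loaded: 5.91 V

Open-circuit: V = 25.6 × 150/(390 + 150) = 7.11 V.
With the load, R2 becomes R2‖R_L = 117.1 Ω, so V = 25.6 × 117.1/507.1 = 5.91 V.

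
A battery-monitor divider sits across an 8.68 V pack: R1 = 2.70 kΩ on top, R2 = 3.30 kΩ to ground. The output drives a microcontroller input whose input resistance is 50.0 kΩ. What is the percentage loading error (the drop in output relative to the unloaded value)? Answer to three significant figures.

The divider's output (Thévenin) resistance is R1‖R2 = 1.485 kΩ.
Fractional drop under load = R_th/(R_th + R_L) = 1.485 / (1.485 + 50.0) = 0.02884.
So the output falls by 2.88 %.

2.88 %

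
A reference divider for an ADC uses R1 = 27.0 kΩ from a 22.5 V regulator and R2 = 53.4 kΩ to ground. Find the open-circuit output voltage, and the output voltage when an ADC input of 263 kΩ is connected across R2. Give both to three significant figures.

Open-circuit: V = 22.5 × 53.4/(27.0 + 53.4) = 14.9 V.
With the load, R2 becomes R2‖R_L = 44.39 kΩ, so V = 22.5 × 44.39/71.39 = 14.0 V.

Unloaded: 14.9 V; loaded: 14.0 V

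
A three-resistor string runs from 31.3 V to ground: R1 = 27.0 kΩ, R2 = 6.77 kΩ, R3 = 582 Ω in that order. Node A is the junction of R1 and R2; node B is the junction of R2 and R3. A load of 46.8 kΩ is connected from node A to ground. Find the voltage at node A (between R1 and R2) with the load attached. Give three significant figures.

Below node A the series string R2+R3 = 7352 Ω sits in parallel with the 46800 Ω load: 6354 Ω.
V_A = 31.3 × 6354/(27000 + 6354) = 5.96 V.

V ≈ 5.96 V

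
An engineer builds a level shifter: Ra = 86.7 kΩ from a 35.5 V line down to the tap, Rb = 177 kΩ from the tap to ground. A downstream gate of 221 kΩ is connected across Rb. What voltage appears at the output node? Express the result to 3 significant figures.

V_out ≈ 18.9 V

The load sits in parallel with Rb: Rb‖R_L = (177 × 221) / (177 + 221) = 98.28 kΩ.
V_out = 35.5 × 98.28 / (86.7 + 98.28) = 35.5 × 98.28/185.0 = 18.9 V.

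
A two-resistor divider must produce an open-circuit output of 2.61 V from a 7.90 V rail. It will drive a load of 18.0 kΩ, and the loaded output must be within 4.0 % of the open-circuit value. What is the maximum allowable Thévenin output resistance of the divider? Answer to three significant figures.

R_th ≤ 750 Ω

Loading drop = R_th/(R_th + R_L) ≤ 0.0400, so R_th ≤ R_L · ε/(1−ε) = 18.0 kΩ × 0.0400/0.9600 = 750 Ω.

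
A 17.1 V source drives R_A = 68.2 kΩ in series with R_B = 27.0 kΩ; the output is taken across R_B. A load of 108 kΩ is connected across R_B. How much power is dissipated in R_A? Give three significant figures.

P ≈ 2.47 mW

Total resistance from the source is R_A + (R_B‖R_L) = 89.80 kΩ, so I = 17.1/89.80 kΩ = 0.1904 mA.
P = I²·R_A = (0.1904 mA)² × 68.2 kΩ = 2.47 mW.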